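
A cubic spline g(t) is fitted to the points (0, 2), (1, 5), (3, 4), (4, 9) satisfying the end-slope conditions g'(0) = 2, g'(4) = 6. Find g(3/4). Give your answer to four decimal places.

Put M_i = g'' at the i-th knot. Here h = (1, 2, 1) and Δ = (3, -1/2, 5), so the interior equations h_(i-1)·M_(i-1) + 2(h_(i-1)+h_i)·M_i + h_i·M_(i+1) = 6(Δ_i − Δ_(i-1)) read
  1·M_0 + 6·M_1 + 2·M_2 = 6(Δ_1 - Δ_0) = -21
  2·M_1 + 6·M_2 + 1·M_3 = 6(Δ_2 - Δ_1) = 33
Clamped end conditions give two more equations: 2h_0·M_0 + h_0·M_1 = 6(Δ_0 - g'(0)) = 6 and h_2·M_2 + 2h_2·M_3 = 6(g'(4) - Δ_2) = 6.
Solving: M_0 = 233/35, M_1 = -256/35, M_2 = 284/35, M_3 = -37/35.
On [0, 1], g(t) = 2 + 2·t + 233/70·t² - 163/70·t³.
With t = 3/4: g(3/4) = 19667/4480.

4.3900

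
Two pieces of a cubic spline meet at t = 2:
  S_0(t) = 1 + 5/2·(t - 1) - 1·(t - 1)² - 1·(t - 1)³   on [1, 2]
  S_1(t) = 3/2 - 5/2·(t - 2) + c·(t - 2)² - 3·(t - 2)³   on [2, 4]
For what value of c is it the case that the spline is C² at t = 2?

S_0''(t) = -2 - 6·(t - 1), so S_0''(2) = -8. On the right, S_1''(2) = 2c, so c = -4.

-4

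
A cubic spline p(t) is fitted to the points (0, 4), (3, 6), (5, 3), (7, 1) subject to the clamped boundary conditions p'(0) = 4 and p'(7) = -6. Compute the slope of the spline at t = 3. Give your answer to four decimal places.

-1.7703

With M_i denoting the second derivative at x_i, h_i = 3, 2, 2, and Δ_i = (y_(i+1) − y_i)/h_i = 2/3, -3/2, -1:
  3·M_0 + 10·M_1 + 2·M_2 = 6(Δ_1 - Δ_0) = -13
  2·M_1 + 8·M_2 + 2·M_3 = 6(Δ_2 - Δ_1) = 3
Clamped end conditions give two more equations: 2h_0·M_0 + h_0·M_1 = 6(Δ_0 - p'(0)) = -20 and h_2·M_2 + 2h_2·M_3 = 6(p'(7) - Δ_2) = -30.
Solving the tridiagonal system: M_0 = -313/111, M_1 = -38/37, M_2 = 106/37, M_3 = -661/74.
On [3, 5], p'(t) = b_1 + 2c_1·(t - 3) + 3d_1·(t - 3)² with b_1 = Δ_1 - h_1(2M_1 + M_2)/6 = -131/74, c_1 = M_1/2 = -19/37, d_1 = (M_2 - M_1)/(6h_1) = 12/37. So p'(3) = -131/74.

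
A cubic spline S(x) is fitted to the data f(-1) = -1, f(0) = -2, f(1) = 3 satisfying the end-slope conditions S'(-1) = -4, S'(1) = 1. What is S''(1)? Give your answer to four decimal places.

-18.5000

Put M_i = S'' at the i-th knot. Here h = (1, 1) and Δ = (-1, 5), so the interior equations h_(i-1)·M_(i-1) + 2(h_(i-1)+h_i)·M_i + h_i·M_(i+1) = 6(Δ_i − Δ_(i-1)) read
  1·M_0 + 4·M_1 + 1·M_2 = 6(Δ_1 - Δ_0) = 36
Clamped end conditions give two more equations: 2h_0·M_0 + h_0·M_1 = 6(Δ_0 - S'(-1)) = 18 and h_1·M_1 + 2h_1·M_2 = 6(S'(1) - Δ_1) = -24.
Forward elimination and back-substitution give M_0 = 5/2, M_1 = 13, M_2 = -37/2.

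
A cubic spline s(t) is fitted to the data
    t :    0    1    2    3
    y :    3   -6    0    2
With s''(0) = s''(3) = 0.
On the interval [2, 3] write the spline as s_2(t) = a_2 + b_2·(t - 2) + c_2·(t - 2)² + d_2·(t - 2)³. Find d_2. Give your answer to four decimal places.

Let m_i = s''(x_i). Step sizes h_i = 1, 1, 1; slopes of the chords Δ_i = (y_(i+1) - y_i)/h_i = -9, 6, 2.
  1·m_0 + 4·m_1 + 1·m_2 = 6(Δ_1 - Δ_0) = 90
  1·m_1 + 4·m_2 + 1·m_3 = 6(Δ_2 - Δ_1) = -24
Natural end conditions: m_0 = m_3 = 0.
Solving: m_0 = 0, m_1 = 128/5, m_2 = -62/5, m_3 = 0.
On [2, 3], with s_2(t) = a_2 + b_2·(t - 2) + c_2·(t - 2)² + d_2·(t - 2)³: c_2 = m_2/2 = -31/5, d_2 = (m_3 - m_2)/(6h_2) = 31/15, b_2 = Δ_2 - h_2(2m_2 + m_3)/6 = 92/15.

2.0667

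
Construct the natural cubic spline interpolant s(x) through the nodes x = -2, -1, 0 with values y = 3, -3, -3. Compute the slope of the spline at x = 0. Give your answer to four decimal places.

Let m_i = s''(x_i). Step sizes h_i = 1, 1; slopes of the chords Δ_i = (y_(i+1) - y_i)/h_i = -6, 0.
  1·m_0 + 4·m_1 + 1·m_2 = 6(Δ_1 - Δ_0) = 36
Natural end conditions: m_0 = m_2 = 0.
Forward elimination and back-substitution give m_0 = 0, m_1 = 9, m_2 = 0.
On [-1, 0], s'(x) = b_1 + 2c_1·(x + 1) + 3d_1·(x + 1)² with b_1 = Δ_1 - h_1(2m_1 + m_2)/6 = -3, c_1 = m_1/2 = 9/2, d_1 = (m_2 - m_1)/(6h_1) = -3/2. So s'(0) = 3/2.

1.5000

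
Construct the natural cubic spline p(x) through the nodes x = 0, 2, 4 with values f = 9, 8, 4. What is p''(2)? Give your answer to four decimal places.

-1.1250

Write σ_i for p''(x_i). With h_i = 2, 2 and divided differences Δ_i = -1/2, -2, the continuity of p' gives the tridiagonal system
  2·σ_0 + 8·σ_1 + 2·σ_2 = 6(Δ_1 - Δ_0) = -9
Natural end conditions: σ_0 = σ_2 = 0.
Hence σ_0 = 0, σ_1 = -9/8, σ_2 = 0.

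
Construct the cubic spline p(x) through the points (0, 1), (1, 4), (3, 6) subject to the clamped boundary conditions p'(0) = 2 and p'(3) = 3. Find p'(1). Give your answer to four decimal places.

2.3333

With M_i denoting the second derivative at x_i, h_i = 1, 2, and Δ_i = (y_(i+1) − y_i)/h_i = 3, 1:
  1·M_0 + 6·M_1 + 2·M_2 = 6(Δ_1 - Δ_0) = -12
Clamped end conditions give two more equations: 2h_0·M_0 + h_0·M_1 = 6(Δ_0 - p'(0)) = 6 and h_1·M_1 + 2h_1·M_2 = 6(p'(3) - Δ_1) = 12.
Forward elimination and back-substitution give M_0 = 16/3, M_1 = -14/3, M_2 = 16/3.
On [1, 3], p'(x) = b_1 + 2c_1·(x - 1) + 3d_1·(x - 1)² with b_1 = Δ_1 - h_1(2M_1 + M_2)/6 = 7/3, c_1 = M_1/2 = -7/3, d_1 = (M_2 - M_1)/(6h_1) = 5/6. So p'(1) = 7/3.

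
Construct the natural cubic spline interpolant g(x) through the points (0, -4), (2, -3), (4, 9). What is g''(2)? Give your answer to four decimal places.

4.1250

Let M_i = g''(x_i). Step sizes h_i = 2, 2; slopes of the chords Δ_i = (y_(i+1) - y_i)/h_i = 1/2, 6.
  2·M_0 + 8·M_1 + 2·M_2 = 6(Δ_1 - Δ_0) = 33
Natural end conditions: M_0 = M_2 = 0.
Solving the tridiagonal system: M_0 = 0, M_1 = 33/8, M_2 = 0.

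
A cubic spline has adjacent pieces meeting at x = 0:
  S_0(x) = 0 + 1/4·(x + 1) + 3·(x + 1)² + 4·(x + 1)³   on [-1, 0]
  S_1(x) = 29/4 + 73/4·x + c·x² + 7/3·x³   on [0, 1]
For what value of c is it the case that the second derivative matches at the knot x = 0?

15

S_0''(x) = 6 + 24·(x + 1), so S_0''(0) = 30. On the right, S_1''(0) = 2c, so c = 15.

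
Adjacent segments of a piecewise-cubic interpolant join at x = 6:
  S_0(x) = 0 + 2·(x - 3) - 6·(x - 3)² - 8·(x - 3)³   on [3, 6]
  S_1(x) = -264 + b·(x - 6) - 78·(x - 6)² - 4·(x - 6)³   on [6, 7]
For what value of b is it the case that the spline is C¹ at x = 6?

-250

S_0'(x) = 2 - 12·(x - 3) - 24·(x - 3)², so S_0'(6) = -250. On the right, S_1'(6) = b, so b = -250.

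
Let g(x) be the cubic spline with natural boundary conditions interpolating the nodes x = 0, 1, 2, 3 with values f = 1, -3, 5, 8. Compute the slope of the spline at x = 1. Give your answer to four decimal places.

3.0667

Write M_i for g''(x_i). With h_i = 1, 1, 1 and divided differences Δ_i = -4, 8, 3, the continuity of g' gives the tridiagonal system
  1·M_0 + 4·M_1 + 1·M_2 = 6(Δ_1 - Δ_0) = 72
  1·M_1 + 4·M_2 + 1·M_3 = 6(Δ_2 - Δ_1) = -30
Natural end conditions: M_0 = M_3 = 0.
Hence M_0 = 0, M_1 = 106/5, M_2 = -64/5, M_3 = 0.
On [1, 2], g'(x) = b_1 + 2c_1·(x - 1) + 3d_1·(x - 1)² with b_1 = Δ_1 - h_1(2M_1 + M_2)/6 = 46/15, c_1 = M_1/2 = 53/5, d_1 = (M_2 - M_1)/(6h_1) = -17/3. So g'(1) = 46/15.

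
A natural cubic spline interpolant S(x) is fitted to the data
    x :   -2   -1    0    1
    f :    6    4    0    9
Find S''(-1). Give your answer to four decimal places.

With σ_i denoting the second derivative at x_i, h_i = 1, 1, 1, and Δ_i = (y_(i+1) − y_i)/h_i = -2, -4, 9:
  1·σ_0 + 4·σ_1 + 1·σ_2 = 6(Δ_1 - Δ_0) = -12
  1·σ_1 + 4·σ_2 + 1·σ_3 = 6(Δ_2 - Δ_1) = 78
Natural end conditions: σ_0 = σ_3 = 0.
Solving the tridiagonal system: σ_0 = 0, σ_1 = -42/5, σ_2 = 108/5, σ_3 = 0.

-8.4000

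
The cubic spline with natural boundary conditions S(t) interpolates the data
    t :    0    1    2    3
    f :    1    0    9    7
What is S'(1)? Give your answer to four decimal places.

With M_i denoting the second derivative at x_i, h_i = 1, 1, 1, and Δ_i = (y_(i+1) − y_i)/h_i = -1, 9, -2:
  1·M_0 + 4·M_1 + 1·M_2 = 6(Δ_1 - Δ_0) = 60
  1·M_1 + 4·M_2 + 1·M_3 = 6(Δ_2 - Δ_1) = -66
Natural end conditions: M_0 = M_3 = 0.
Solving the tridiagonal system: M_0 = 0, M_1 = 102/5, M_2 = -108/5, M_3 = 0.
On [1, 2], S'(t) = b_1 + 2c_1·(t - 1) + 3d_1·(t - 1)² with b_1 = Δ_1 - h_1(2M_1 + M_2)/6 = 29/5, c_1 = M_1/2 = 51/5, d_1 = (M_2 - M_1)/(6h_1) = -7. So S'(1) = 29/5.

5.8000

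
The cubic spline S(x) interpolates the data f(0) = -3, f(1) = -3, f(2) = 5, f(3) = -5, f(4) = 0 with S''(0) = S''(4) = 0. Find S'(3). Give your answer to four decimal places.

Write M_i for S''(x_i). With h_i = 1, 1, 1, 1 and divided differences Δ_i = 0, 8, -10, 5, the continuity of S' gives the tridiagonal system
  1·M_0 + 4·M_1 + 1·M_2 = 6(Δ_1 - Δ_0) = 48
  1·M_1 + 4·M_2 + 1·M_3 = 6(Δ_2 - Δ_1) = -108
  1·M_2 + 4·M_3 + 1·M_4 = 6(Δ_3 - Δ_2) = 90
Natural end conditions: M_0 = M_4 = 0.
Solving: M_0 = 0, M_1 = 621/28, M_2 = -285/7, M_3 = 915/28, M_4 = 0.
On [3, 4], S'(x) = b_3 + 2c_3·(x - 3) + 3d_3·(x - 3)² with b_3 = Δ_3 - h_3(2M_3 + M_4)/6 = -165/28, c_3 = M_3/2 = 915/56, d_3 = (M_4 - M_3)/(6h_3) = -305/56. So S'(3) = -165/28.

-5.8929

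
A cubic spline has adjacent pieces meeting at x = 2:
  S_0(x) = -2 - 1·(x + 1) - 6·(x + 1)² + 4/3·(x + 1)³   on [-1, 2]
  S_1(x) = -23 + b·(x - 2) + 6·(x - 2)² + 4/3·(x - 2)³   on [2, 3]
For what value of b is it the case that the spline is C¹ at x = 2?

S_0'(x) = -1 - 12·(x + 1) + 4·(x + 1)², so S_0'(2) = -1. On the right, S_1'(2) = b, so b = -1.

-1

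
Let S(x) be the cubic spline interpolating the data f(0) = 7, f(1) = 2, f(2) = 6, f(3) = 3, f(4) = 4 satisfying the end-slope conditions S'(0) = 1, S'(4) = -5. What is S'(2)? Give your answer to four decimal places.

Write M_i for S''(x_i). With h_i = 1, 1, 1, 1 and divided differences Δ_i = -5, 4, -3, 1, the continuity of S' gives the tridiagonal system
  1·M_0 + 4·M_1 + 1·M_2 = 6(Δ_1 - Δ_0) = 54
  1·M_1 + 4·M_2 + 1·M_3 = 6(Δ_2 - Δ_1) = -42
  1·M_2 + 4·M_3 + 1·M_4 = 6(Δ_3 - Δ_2) = 24
Clamped end conditions give two more equations: 2h_0·M_0 + h_0·M_1 = 6(Δ_0 - S'(0)) = -36 and h_3·M_3 + 2h_3·M_4 = 6(S'(4) - Δ_3) = -36.
Solving: M_0 = -879/28, M_1 = 375/14, M_2 = -87/4, M_3 = 255/14, M_4 = -759/28.
On [2, 3], S'(x) = b_2 + 2c_2·(x - 2) + 3d_2·(x - 2)² with b_2 = Δ_2 - h_2(2M_2 + M_3)/6 = 17/14, c_2 = M_2/2 = -87/8, d_2 = (M_3 - M_2)/(6h_2) = 373/56. So S'(2) = 17/14.

1.2143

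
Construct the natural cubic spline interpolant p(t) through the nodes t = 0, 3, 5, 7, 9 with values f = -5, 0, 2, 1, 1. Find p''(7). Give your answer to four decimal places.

Put M_i = p'' at the i-th knot. Here h = (3, 2, 2, 2) and Δ = (5/3, 1, -1/2, 0), so the interior equations h_(i-1)·M_(i-1) + 2(h_(i-1)+h_i)·M_i + h_i·M_(i+1) = 6(Δ_i − Δ_(i-1)) read
  3·M_0 + 10·M_1 + 2·M_2 = 6(Δ_1 - Δ_0) = -4
  2·M_1 + 8·M_2 + 2·M_3 = 6(Δ_2 - Δ_1) = -9
  2·M_2 + 8·M_3 + 2·M_4 = 6(Δ_3 - Δ_2) = 3
Natural end conditions: M_0 = M_4 = 0.
Hence M_0 = 0, M_1 = -21/142, M_2 = -179/142, M_3 = 49/71, M_4 = 0.

0.6901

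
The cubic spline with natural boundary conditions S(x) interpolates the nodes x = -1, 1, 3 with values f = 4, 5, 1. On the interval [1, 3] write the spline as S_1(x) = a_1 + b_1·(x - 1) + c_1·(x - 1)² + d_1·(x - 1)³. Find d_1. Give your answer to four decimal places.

Put M_i = S'' at the i-th knot. Here h = (2, 2) and Δ = (1/2, -2), so the interior equations h_(i-1)·M_(i-1) + 2(h_(i-1)+h_i)·M_i + h_i·M_(i+1) = 6(Δ_i − Δ_(i-1)) read
  2·M_0 + 8·M_1 + 2·M_2 = 6(Δ_1 - Δ_0) = -15
Natural end conditions: M_0 = M_2 = 0.
Forward elimination and back-substitution give M_0 = 0, M_1 = -15/8, M_2 = 0.
On [1, 3], with S_1(x) = a_1 + b_1·(x - 1) + c_1·(x - 1)² + d_1·(x - 1)³: c_1 = M_1/2 = -15/16, d_1 = (M_2 - M_1)/(6h_1) = 5/32, b_1 = Δ_1 - h_1(2M_1 + M_2)/6 = -3/4.

0.1563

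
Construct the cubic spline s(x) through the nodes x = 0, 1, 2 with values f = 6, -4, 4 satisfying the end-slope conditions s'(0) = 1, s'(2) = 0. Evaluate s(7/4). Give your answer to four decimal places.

With M_i denoting the second derivative at x_i, h_i = 1, 1, and Δ_i = (y_(i+1) − y_i)/h_i = -10, 8:
  1·M_0 + 4·M_1 + 1·M_2 = 6(Δ_1 - Δ_0) = 108
Clamped end conditions give two more equations: 2h_0·M_0 + h_0·M_1 = 6(Δ_0 - s'(0)) = -66 and h_1·M_1 + 2h_1·M_2 = 6(s'(2) - Δ_1) = -48.
Hence M_0 = -121/2, M_1 = 55, M_2 = -103/2.
On [1, 2], s(x) = -4 - 7/4·(x - 1) + 55/2·(x - 1)² - 71/4·(x - 1)³.
With (x - 1) = 3/4: s(7/4) = 683/256.

2.6680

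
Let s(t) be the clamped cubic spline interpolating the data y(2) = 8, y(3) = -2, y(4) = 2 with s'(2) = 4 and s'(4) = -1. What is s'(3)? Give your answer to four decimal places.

-5.2500

Let M_i = s''(x_i). Step sizes h_i = 1, 1; slopes of the chords Δ_i = (y_(i+1) - y_i)/h_i = -10, 4.
  1·M_0 + 4·M_1 + 1·M_2 = 6(Δ_1 - Δ_0) = 84
Clamped end conditions give two more equations: 2h_0·M_0 + h_0·M_1 = 6(Δ_0 - s'(2)) = -84 and h_1·M_1 + 2h_1·M_2 = 6(s'(4) - Δ_1) = -30.
Hence M_0 = -131/2, M_1 = 47, M_2 = -77/2.
On [3, 4], s'(t) = b_1 + 2c_1·(t - 3) + 3d_1·(t - 3)² with b_1 = Δ_1 - h_1(2M_1 + M_2)/6 = -21/4, c_1 = M_1/2 = 47/2, d_1 = (M_2 - M_1)/(6h_1) = -57/4. So s'(3) = -21/4.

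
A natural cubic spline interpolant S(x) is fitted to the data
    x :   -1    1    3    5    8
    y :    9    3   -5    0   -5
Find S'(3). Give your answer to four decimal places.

Let σ_i = S''(x_i). Step sizes h_i = 2, 2, 2, 3; slopes of the chords Δ_i = (y_(i+1) - y_i)/h_i = -3, -4, 5/2, -5/3.
  2·σ_0 + 8·σ_1 + 2·σ_2 = 6(Δ_1 - Δ_0) = -6
  2·σ_1 + 8·σ_2 + 2·σ_3 = 6(Δ_2 - Δ_1) = 39
  2·σ_2 + 10·σ_3 + 3·σ_4 = 6(Δ_3 - Δ_2) = -25
Natural end conditions: σ_0 = σ_4 = 0.
Solving the tridiagonal system: σ_0 = 0, σ_1 = -167/71, σ_2 = 455/71, σ_3 = -537/142, σ_4 = 0.
On [3, 5], S'(x) = b_2 + 2c_2·(x - 3) + 3d_2·(x - 3)² with b_2 = Δ_2 - h_2(2σ_2 + σ_3)/6 = -109/213, c_2 = σ_2/2 = 455/142, d_2 = (σ_3 - σ_2)/(6h_2) = -1447/1704. So S'(3) = -109/213.

-0.5117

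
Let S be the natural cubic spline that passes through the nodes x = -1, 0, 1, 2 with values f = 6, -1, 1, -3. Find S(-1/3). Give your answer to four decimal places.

0.2963

Put M_i = S'' at the i-th knot. Here h = (1, 1, 1) and Δ = (-7, 2, -4), so the interior equations h_(i-1)·M_(i-1) + 2(h_(i-1)+h_i)·M_i + h_i·M_(i+1) = 6(Δ_i − Δ_(i-1)) read
  1·M_0 + 4·M_1 + 1·M_2 = 6(Δ_1 - Δ_0) = 54
  1·M_1 + 4·M_2 + 1·M_3 = 6(Δ_2 - Δ_1) = -36
Natural end conditions: M_0 = M_3 = 0.
Forward elimination and back-substitution give M_0 = 0, M_1 = 84/5, M_2 = -66/5, M_3 = 0.
On [-1, 0], S(x) = 6 - 49/5·(x + 1) + 0·(x + 1)² + 14/5·(x + 1)³.
With (x + 1) = 2/3: S(-1/3) = 8/27.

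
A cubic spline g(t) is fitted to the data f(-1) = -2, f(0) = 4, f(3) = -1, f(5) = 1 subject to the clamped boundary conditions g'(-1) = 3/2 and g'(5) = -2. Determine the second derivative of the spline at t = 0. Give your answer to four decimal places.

-10.4359

Write m_i for g''(x_i). With h_i = 1, 3, 2 and divided differences Δ_i = 6, -5/3, 1, the continuity of g' gives the tridiagonal system
  1·m_0 + 8·m_1 + 3·m_2 = 6(Δ_1 - Δ_0) = -46
  3·m_1 + 10·m_2 + 2·m_3 = 6(Δ_2 - Δ_1) = 16
Clamped end conditions give two more equations: 2h_0·m_0 + h_0·m_1 = 6(Δ_0 - g'(-1)) = 27 and h_2·m_2 + 2h_2·m_3 = 6(g'(5) - Δ_2) = -18.
Hence m_0 = 730/39, m_1 = -407/39, m_2 = 244/39, m_3 = -595/78.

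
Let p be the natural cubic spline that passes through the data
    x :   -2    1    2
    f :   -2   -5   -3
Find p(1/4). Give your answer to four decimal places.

Put σ_i = p'' at the i-th knot. Here h = (3, 1) and Δ = (-1, 2), so the interior equations h_(i-1)·σ_(i-1) + 2(h_(i-1)+h_i)·σ_i + h_i·σ_(i+1) = 6(Δ_i − Δ_(i-1)) read
  3·σ_0 + 8·σ_1 + 1·σ_2 = 6(Δ_1 - Δ_0) = 18
Natural end conditions: σ_0 = σ_2 = 0.
Solving: σ_0 = 0, σ_1 = 9/4, σ_2 = 0.
On [-2, 1], p(x) = -2 - 17/8·(x + 2) + 0·(x + 2)² + 1/8·(x + 2)³.
With (x + 2) = 9/4: p(1/4) = -2743/512.

-5.3574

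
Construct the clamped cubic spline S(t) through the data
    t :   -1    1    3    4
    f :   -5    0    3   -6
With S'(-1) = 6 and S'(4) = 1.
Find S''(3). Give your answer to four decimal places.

With m_i denoting the second derivative at x_i, h_i = 2, 2, 1, and Δ_i = (y_(i+1) − y_i)/h_i = 5/2, 3/2, -9:
  2·m_0 + 8·m_1 + 2·m_2 = 6(Δ_1 - Δ_0) = -6
  2·m_1 + 6·m_2 + 1·m_3 = 6(Δ_2 - Δ_1) = -63
Clamped end conditions give two more equations: 2h_0·m_0 + h_0·m_1 = 6(Δ_0 - S'(-1)) = -21 and h_2·m_2 + 2h_2·m_3 = 6(S'(4) - Δ_2) = 60.
Hence m_0 = -191/23, m_1 = 281/46, m_2 = -440/23, m_3 = 910/23.

-19.1304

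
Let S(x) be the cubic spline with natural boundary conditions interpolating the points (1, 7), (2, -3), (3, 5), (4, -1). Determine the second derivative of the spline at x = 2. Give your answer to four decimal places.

Put M_i = S'' at the i-th knot. Here h = (1, 1, 1) and Δ = (-10, 8, -6), so the interior equations h_(i-1)·M_(i-1) + 2(h_(i-1)+h_i)·M_i + h_i·M_(i+1) = 6(Δ_i − Δ_(i-1)) read
  1·M_0 + 4·M_1 + 1·M_2 = 6(Δ_1 - Δ_0) = 108
  1·M_1 + 4·M_2 + 1·M_3 = 6(Δ_2 - Δ_1) = -84
Natural end conditions: M_0 = M_3 = 0.
Solving: M_0 = 0, M_1 = 172/5, M_2 = -148/5, M_3 = 0.

34.4000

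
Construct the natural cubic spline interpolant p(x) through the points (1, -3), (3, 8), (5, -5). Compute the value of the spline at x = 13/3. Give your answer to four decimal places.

Put M_i = p'' at the i-th knot. Here h = (2, 2) and Δ = (11/2, -13/2), so the interior equations h_(i-1)·M_(i-1) + 2(h_(i-1)+h_i)·M_i + h_i·M_(i+1) = 6(Δ_i − Δ_(i-1)) read
  2·M_0 + 8·M_1 + 2·M_2 = 6(Δ_1 - Δ_0) = -72
Natural end conditions: M_0 = M_2 = 0.
Hence M_0 = 0, M_1 = -9, M_2 = 0.
On [3, 5], p(x) = 8 - 1/2·(x - 3) - 9/2·(x - 3)² + 3/4·(x - 3)³.
With (x - 3) = 4/3: p(13/3) = 10/9.

1.1111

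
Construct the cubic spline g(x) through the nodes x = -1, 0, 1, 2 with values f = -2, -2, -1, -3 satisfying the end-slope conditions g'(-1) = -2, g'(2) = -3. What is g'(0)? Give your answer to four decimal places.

Put m_i = g'' at the i-th knot. Here h = (1, 1, 1) and Δ = (0, 1, -2), so the interior equations h_(i-1)·m_(i-1) + 2(h_(i-1)+h_i)·m_i + h_i·m_(i+1) = 6(Δ_i − Δ_(i-1)) read
  1·m_0 + 4·m_1 + 1·m_2 = 6(Δ_1 - Δ_0) = 6
  1·m_1 + 4·m_2 + 1·m_3 = 6(Δ_2 - Δ_1) = -18
Clamped end conditions give two more equations: 2h_0·m_0 + h_0·m_1 = 6(Δ_0 - g'(-1)) = 12 and h_2·m_2 + 2h_2·m_3 = 6(g'(2) - Δ_2) = -6.
Solving the tridiagonal system: m_0 = 16/3, m_1 = 4/3, m_2 = -14/3, m_3 = -2/3.
On [0, 1], g'(x) = b_1 + 2c_1·x + 3d_1·x² with b_1 = Δ_1 - h_1(2m_1 + m_2)/6 = 4/3, c_1 = m_1/2 = 2/3, d_1 = (m_2 - m_1)/(6h_1) = -1. So g'(0) = 4/3.

1.3333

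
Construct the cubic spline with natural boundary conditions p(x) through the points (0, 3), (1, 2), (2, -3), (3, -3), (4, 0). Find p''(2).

Let m_i = p''(x_i). Step sizes h_i = 1, 1, 1, 1; slopes of the chords Δ_i = (y_(i+1) - y_i)/h_i = -1, -5, 0, 3.
  1·m_0 + 4·m_1 + 1·m_2 = 6(Δ_1 - Δ_0) = -24
  1·m_1 + 4·m_2 + 1·m_3 = 6(Δ_2 - Δ_1) = 30
  1·m_2 + 4·m_3 + 1·m_4 = 6(Δ_3 - Δ_2) = 18
Natural end conditions: m_0 = m_4 = 0.
Solving the tridiagonal system: m_0 = 0, m_1 = -33/4, m_2 = 9, m_3 = 9/4, m_4 = 0.

9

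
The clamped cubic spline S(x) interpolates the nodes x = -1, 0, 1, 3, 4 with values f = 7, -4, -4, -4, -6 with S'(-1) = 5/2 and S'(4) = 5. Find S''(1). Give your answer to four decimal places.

With M_i denoting the second derivative at x_i, h_i = 1, 1, 2, 1, and Δ_i = (y_(i+1) − y_i)/h_i = -11, 0, 0, -2:
  1·M_0 + 4·M_1 + 1·M_2 = 6(Δ_1 - Δ_0) = 66
  1·M_1 + 6·M_2 + 2·M_3 = 6(Δ_2 - Δ_1) = 0
  2·M_2 + 6·M_3 + 1·M_4 = 6(Δ_3 - Δ_2) = -12
Clamped end conditions give two more equations: 2h_0·M_0 + h_0·M_1 = 6(Δ_0 - S'(-1)) = -81 and h_3·M_3 + 2h_3·M_4 = 6(S'(4) - Δ_3) = 42.
Forward elimination and back-substitution give M_0 = -7199/128, M_1 = 2015/64, M_2 = -473/128, M_3 = -149/32, M_4 = 1493/64.

-3.6953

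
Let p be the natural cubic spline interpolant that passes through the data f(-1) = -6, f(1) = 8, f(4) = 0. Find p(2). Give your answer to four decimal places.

Let M_i = p''(x_i). Step sizes h_i = 2, 3; slopes of the chords Δ_i = (y_(i+1) - y_i)/h_i = 7, -8/3.
  2·M_0 + 10·M_1 + 3·M_2 = 6(Δ_1 - Δ_0) = -58
Natural end conditions: M_0 = M_2 = 0.
Forward elimination and back-substitution give M_0 = 0, M_1 = -29/5, M_2 = 0.
On [1, 4], p(x) = 8 + 47/15·(x - 1) - 29/10·(x - 1)² + 29/90·(x - 1)³.
With (x - 1) = 1: p(2) = 77/9.

8.5556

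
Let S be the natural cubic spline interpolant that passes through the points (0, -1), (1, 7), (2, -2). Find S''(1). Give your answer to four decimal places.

With σ_i denoting the second derivative at x_i, h_i = 1, 1, and Δ_i = (y_(i+1) − y_i)/h_i = 8, -9:
  1·σ_0 + 4·σ_1 + 1·σ_2 = 6(Δ_1 - Δ_0) = -102
Natural end conditions: σ_0 = σ_2 = 0.
Solving: σ_0 = 0, σ_1 = -51/2, σ_2 = 0.

-25.5000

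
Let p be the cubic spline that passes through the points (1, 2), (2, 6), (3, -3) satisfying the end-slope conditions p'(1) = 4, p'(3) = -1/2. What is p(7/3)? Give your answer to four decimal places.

3.0185

Put σ_i = p'' at the i-th knot. Here h = (1, 1) and Δ = (4, -9), so the interior equations h_(i-1)·σ_(i-1) + 2(h_(i-1)+h_i)·σ_i + h_i·σ_(i+1) = 6(Δ_i − Δ_(i-1)) read
  1·σ_0 + 4·σ_1 + 1·σ_2 = 6(Δ_1 - Δ_0) = -78
Clamped end conditions give two more equations: 2h_0·σ_0 + h_0·σ_1 = 6(Δ_0 - p'(1)) = 0 and h_1·σ_1 + 2h_1·σ_2 = 6(p'(3) - Δ_1) = 51.
Solving the tridiagonal system: σ_0 = 69/4, σ_1 = -69/2, σ_2 = 171/4.
On [2, 3], p(t) = 6 - 37/8·(t - 2) - 69/4·(t - 2)² + 103/8·(t - 2)³.
With (t - 2) = 1/3: p(7/3) = 163/54.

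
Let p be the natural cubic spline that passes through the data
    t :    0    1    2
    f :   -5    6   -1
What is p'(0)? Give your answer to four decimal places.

15.5000

Put M_i = p'' at the i-th knot. Here h = (1, 1) and Δ = (11, -7), so the interior equations h_(i-1)·M_(i-1) + 2(h_(i-1)+h_i)·M_i + h_i·M_(i+1) = 6(Δ_i − Δ_(i-1)) read
  1·M_0 + 4·M_1 + 1·M_2 = 6(Δ_1 - Δ_0) = -108
Natural end conditions: M_0 = M_2 = 0.
Solving: M_0 = 0, M_1 = -27, M_2 = 0.
On [0, 1], p'(t) = b_0 + 2c_0·t + 3d_0·t² with b_0 = Δ_0 - h_0(2M_0 + M_1)/6 = 31/2, c_0 = M_0/2 = 0, d_0 = (M_1 - M_0)/(6h_0) = -9/2. So p'(0) = 31/2.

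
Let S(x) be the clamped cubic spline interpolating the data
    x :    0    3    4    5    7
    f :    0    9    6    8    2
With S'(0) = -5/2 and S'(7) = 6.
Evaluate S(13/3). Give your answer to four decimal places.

6.5260

Let m_i = S''(x_i). Step sizes h_i = 3, 1, 1, 2; slopes of the chords Δ_i = (y_(i+1) - y_i)/h_i = 3, -3, 2, -3.
  3·m_0 + 8·m_1 + 1·m_2 = 6(Δ_1 - Δ_0) = -36
  1·m_1 + 4·m_2 + 1·m_3 = 6(Δ_2 - Δ_1) = 30
  1·m_2 + 6·m_3 + 2·m_4 = 6(Δ_3 - Δ_2) = -30
Clamped end conditions give two more equations: 2h_0·m_0 + h_0·m_1 = 6(Δ_0 - S'(0)) = 33 and h_3·m_3 + 2h_3·m_4 = 6(S'(7) - Δ_3) = 54.
Solving: m_0 = 836/79, m_1 = -803/79, m_2 = 1072/79, m_3 = -1115/79, m_4 = 1624/79.
On [4, 5], S(x) = 6 - 27/158·(x - 4) + 536/79·(x - 4)² - 729/158·(x - 4)³.
With (x - 4) = 1/3: S(13/3) = 4640/711.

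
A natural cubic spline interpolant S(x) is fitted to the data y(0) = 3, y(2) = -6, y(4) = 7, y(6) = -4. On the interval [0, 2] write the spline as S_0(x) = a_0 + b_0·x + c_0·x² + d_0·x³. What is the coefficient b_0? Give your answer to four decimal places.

-8.2333

With M_i denoting the second derivative at x_i, h_i = 2, 2, 2, and Δ_i = (y_(i+1) − y_i)/h_i = -9/2, 13/2, -11/2:
  2·M_0 + 8·M_1 + 2·M_2 = 6(Δ_1 - Δ_0) = 66
  2·M_1 + 8·M_2 + 2·M_3 = 6(Δ_2 - Δ_1) = -72
Natural end conditions: M_0 = M_3 = 0.
Hence M_0 = 0, M_1 = 56/5, M_2 = -59/5, M_3 = 0.
On [0, 2], with S_0(x) = a_0 + b_0·x + c_0·x² + d_0·x³: c_0 = M_0/2 = 0, d_0 = (M_1 - M_0)/(6h_0) = 14/15, b_0 = Δ_0 - h_0(2M_0 + M_1)/6 = -247/30.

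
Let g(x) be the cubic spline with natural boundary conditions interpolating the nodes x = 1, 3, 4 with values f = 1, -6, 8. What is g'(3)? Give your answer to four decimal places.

Put M_i = g'' at the i-th knot. Here h = (2, 1) and Δ = (-7/2, 14), so the interior equations h_(i-1)·M_(i-1) + 2(h_(i-1)+h_i)·M_i + h_i·M_(i+1) = 6(Δ_i − Δ_(i-1)) read
  2·M_0 + 6·M_1 + 1·M_2 = 6(Δ_1 - Δ_0) = 105
Natural end conditions: M_0 = M_2 = 0.
Solving the tridiagonal system: M_0 = 0, M_1 = 35/2, M_2 = 0.
On [3, 4], g'(x) = b_1 + 2c_1·(x - 3) + 3d_1·(x - 3)² with b_1 = Δ_1 - h_1(2M_1 + M_2)/6 = 49/6, c_1 = M_1/2 = 35/4, d_1 = (M_2 - M_1)/(6h_1) = -35/12. So g'(3) = 49/6.

8.1667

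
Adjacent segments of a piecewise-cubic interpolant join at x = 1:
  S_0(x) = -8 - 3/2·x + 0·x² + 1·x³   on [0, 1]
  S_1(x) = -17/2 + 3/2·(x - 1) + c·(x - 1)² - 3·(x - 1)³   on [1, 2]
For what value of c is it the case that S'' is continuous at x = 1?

S_0''(x) = 0 + 6·x, so S_0''(1) = 6. On the right, S_1''(1) = 2c, so c = 3.

3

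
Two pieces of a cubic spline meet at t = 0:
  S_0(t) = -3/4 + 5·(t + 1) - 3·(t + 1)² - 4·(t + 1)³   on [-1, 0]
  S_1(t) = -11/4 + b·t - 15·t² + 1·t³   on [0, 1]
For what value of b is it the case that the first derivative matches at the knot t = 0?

S_0'(t) = 5 - 6·(t + 1) - 12·(t + 1)², so S_0'(0) = -13. On the right, S_1'(0) = b, so b = -13.

-13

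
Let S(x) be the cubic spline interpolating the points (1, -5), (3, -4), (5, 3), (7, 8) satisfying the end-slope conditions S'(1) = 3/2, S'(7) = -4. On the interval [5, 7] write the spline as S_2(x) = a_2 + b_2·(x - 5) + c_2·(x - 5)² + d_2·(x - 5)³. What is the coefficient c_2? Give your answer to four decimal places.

With m_i denoting the second derivative at x_i, h_i = 2, 2, 2, and Δ_i = (y_(i+1) − y_i)/h_i = 1/2, 7/2, 5/2:
  2·m_0 + 8·m_1 + 2·m_2 = 6(Δ_1 - Δ_0) = 18
  2·m_1 + 8·m_2 + 2·m_3 = 6(Δ_2 - Δ_1) = -6
Clamped end conditions give two more equations: 2h_0·m_0 + h_0·m_1 = 6(Δ_0 - S'(1)) = -6 and h_2·m_2 + 2h_2·m_3 = 6(S'(7) - Δ_2) = -39.
Hence m_0 = -17/6, m_1 = 8/3, m_2 = 7/6, m_3 = -31/3.
On [5, 7], with S_2(x) = a_2 + b_2·(x - 5) + c_2·(x - 5)² + d_2·(x - 5)³: c_2 = m_2/2 = 7/12, d_2 = (m_3 - m_2)/(6h_2) = -23/24, b_2 = Δ_2 - h_2(2m_2 + m_3)/6 = 31/6.

0.5833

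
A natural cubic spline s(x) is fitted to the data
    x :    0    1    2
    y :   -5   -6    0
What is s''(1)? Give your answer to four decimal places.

10.5000

Let m_i = s''(x_i). Step sizes h_i = 1, 1; slopes of the chords Δ_i = (y_(i+1) - y_i)/h_i = -1, 6.
  1·m_0 + 4·m_1 + 1·m_2 = 6(Δ_1 - Δ_0) = 42
Natural end conditions: m_0 = m_2 = 0.
Hence m_0 = 0, m_1 = 21/2, m_2 = 0.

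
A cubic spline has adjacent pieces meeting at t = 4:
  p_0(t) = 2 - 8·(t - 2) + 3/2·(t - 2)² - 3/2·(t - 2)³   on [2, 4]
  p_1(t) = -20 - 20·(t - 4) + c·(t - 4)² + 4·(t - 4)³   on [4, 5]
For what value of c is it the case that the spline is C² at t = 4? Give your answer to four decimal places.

-7.5000

p_0''(t) = 3 - 9·(t - 2), so p_0''(4) = -15. On the right, p_1''(4) = 2c, so c = -15/2.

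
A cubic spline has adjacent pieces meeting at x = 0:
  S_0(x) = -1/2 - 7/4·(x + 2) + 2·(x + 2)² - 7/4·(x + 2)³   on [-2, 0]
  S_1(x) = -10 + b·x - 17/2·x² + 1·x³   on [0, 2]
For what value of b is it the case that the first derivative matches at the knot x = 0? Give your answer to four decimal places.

S_0'(x) = -7/4 + 4·(x + 2) - 21/4·(x + 2)², so S_0'(0) = -59/4. On the right, S_1'(0) = b, so b = -59/4.

-14.7500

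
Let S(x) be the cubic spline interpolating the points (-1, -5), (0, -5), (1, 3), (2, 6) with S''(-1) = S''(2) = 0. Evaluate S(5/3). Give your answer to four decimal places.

Write m_i for S''(x_i). With h_i = 1, 1, 1 and divided differences Δ_i = 0, 8, 3, the continuity of S' gives the tridiagonal system
  1·m_0 + 4·m_1 + 1·m_2 = 6(Δ_1 - Δ_0) = 48
  1·m_1 + 4·m_2 + 1·m_3 = 6(Δ_2 - Δ_1) = -30
Natural end conditions: m_0 = m_3 = 0.
Forward elimination and back-substitution give m_0 = 0, m_1 = 74/5, m_2 = -56/5, m_3 = 0.
On [1, 2], S(x) = 3 + 101/15·(x - 1) - 28/5·(x - 1)² + 28/15·(x - 1)³.
With (x - 1) = 2/3: S(5/3) = 2249/405.

5.5531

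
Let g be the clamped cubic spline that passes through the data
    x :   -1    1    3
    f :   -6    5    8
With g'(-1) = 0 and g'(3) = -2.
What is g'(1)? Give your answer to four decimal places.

Write m_i for g''(x_i). With h_i = 2, 2 and divided differences Δ_i = 11/2, 3/2, the continuity of g' gives the tridiagonal system
  2·m_0 + 8·m_1 + 2·m_2 = 6(Δ_1 - Δ_0) = -24
Clamped end conditions give two more equations: 2h_0·m_0 + h_0·m_1 = 6(Δ_0 - g'(-1)) = 33 and h_1·m_1 + 2h_1·m_2 = 6(g'(3) - Δ_1) = -21.
Solving the tridiagonal system: m_0 = 43/4, m_1 = -5, m_2 = -11/4.
On [1, 3], g'(x) = b_1 + 2c_1·(x - 1) + 3d_1·(x - 1)² with b_1 = Δ_1 - h_1(2m_1 + m_2)/6 = 23/4, c_1 = m_1/2 = -5/2, d_1 = (m_2 - m_1)/(6h_1) = 3/16. So g'(1) = 23/4.

5.7500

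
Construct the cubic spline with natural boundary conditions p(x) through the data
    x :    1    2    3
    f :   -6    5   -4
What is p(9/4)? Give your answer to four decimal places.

4.3906

With σ_i denoting the second derivative at x_i, h_i = 1, 1, and Δ_i = (y_(i+1) − y_i)/h_i = 11, -9:
  1·σ_0 + 4·σ_1 + 1·σ_2 = 6(Δ_1 - Δ_0) = -120
Natural end conditions: σ_0 = σ_2 = 0.
Solving: σ_0 = 0, σ_1 = -30, σ_2 = 0.
On [2, 3], p(x) = 5 + 1·(x - 2) - 15·(x - 2)² + 5·(x - 2)³.
With (x - 2) = 1/4: p(9/4) = 281/64.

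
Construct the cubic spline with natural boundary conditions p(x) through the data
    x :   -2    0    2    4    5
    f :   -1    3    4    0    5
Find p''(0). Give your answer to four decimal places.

With M_i denoting the second derivative at x_i, h_i = 2, 2, 2, 1, and Δ_i = (y_(i+1) − y_i)/h_i = 2, 1/2, -2, 5:
  2·M_0 + 8·M_1 + 2·M_2 = 6(Δ_1 - Δ_0) = -9
  2·M_1 + 8·M_2 + 2·M_3 = 6(Δ_2 - Δ_1) = -15
  2·M_2 + 6·M_3 + 1·M_4 = 6(Δ_3 - Δ_2) = 42
Natural end conditions: M_0 = M_4 = 0.
Forward elimination and back-substitution give M_0 = 0, M_1 = -6/41, M_2 = -321/82, M_3 = 681/82, M_4 = 0.

-0.1463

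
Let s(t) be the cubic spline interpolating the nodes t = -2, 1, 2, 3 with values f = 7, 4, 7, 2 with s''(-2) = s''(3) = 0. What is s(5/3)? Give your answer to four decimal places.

6.5830

With σ_i denoting the second derivative at x_i, h_i = 3, 1, 1, and Δ_i = (y_(i+1) − y_i)/h_i = -1, 3, -5:
  3·σ_0 + 8·σ_1 + 1·σ_2 = 6(Δ_1 - Δ_0) = 24
  1·σ_1 + 4·σ_2 + 1·σ_3 = 6(Δ_2 - Δ_1) = -48
Natural end conditions: σ_0 = σ_3 = 0.
Solving the tridiagonal system: σ_0 = 0, σ_1 = 144/31, σ_2 = -408/31, σ_3 = 0.
On [1, 2], s(t) = 4 + 113/31·(t - 1) + 72/31·(t - 1)² - 92/31·(t - 1)³.
With (t - 1) = 2/3: s(5/3) = 5510/837.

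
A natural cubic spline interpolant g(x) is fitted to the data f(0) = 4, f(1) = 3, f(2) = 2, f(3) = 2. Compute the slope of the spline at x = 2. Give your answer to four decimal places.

-0.5333

Put M_i = g'' at the i-th knot. Here h = (1, 1, 1) and Δ = (-1, -1, 0), so the interior equations h_(i-1)·M_(i-1) + 2(h_(i-1)+h_i)·M_i + h_i·M_(i+1) = 6(Δ_i − Δ_(i-1)) read
  1·M_0 + 4·M_1 + 1·M_2 = 6(Δ_1 - Δ_0) = 0
  1·M_1 + 4·M_2 + 1·M_3 = 6(Δ_2 - Δ_1) = 6
Natural end conditions: M_0 = M_3 = 0.
Solving the tridiagonal system: M_0 = 0, M_1 = -2/5, M_2 = 8/5, M_3 = 0.
On [2, 3], g'(x) = b_2 + 2c_2·(x - 2) + 3d_2·(x - 2)² with b_2 = Δ_2 - h_2(2M_2 + M_3)/6 = -8/15, c_2 = M_2/2 = 4/5, d_2 = (M_3 - M_2)/(6h_2) = -4/15. So g'(2) = -8/15.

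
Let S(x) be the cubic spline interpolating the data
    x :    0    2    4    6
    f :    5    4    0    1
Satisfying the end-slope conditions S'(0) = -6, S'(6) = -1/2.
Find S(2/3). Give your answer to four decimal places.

2.9827

Write σ_i for S''(x_i). With h_i = 2, 2, 2 and divided differences Δ_i = -1/2, -2, 1/2, the continuity of S' gives the tridiagonal system
  2·σ_0 + 8·σ_1 + 2·σ_2 = 6(Δ_1 - Δ_0) = -9
  2·σ_1 + 8·σ_2 + 2·σ_3 = 6(Δ_2 - Δ_1) = 15
Clamped end conditions give two more equations: 2h_0·σ_0 + h_0·σ_1 = 6(Δ_0 - S'(0)) = 33 and h_2·σ_2 + 2h_2·σ_3 = 6(S'(6) - Δ_2) = -6.
Hence σ_0 = 319/30, σ_1 = -143/30, σ_2 = 59/15, σ_3 = -52/15.
On [0, 2], S(x) = 5 - 6·x + 319/60·x² - 77/60·x³.
With x = 2/3: S(2/3) = 1208/405.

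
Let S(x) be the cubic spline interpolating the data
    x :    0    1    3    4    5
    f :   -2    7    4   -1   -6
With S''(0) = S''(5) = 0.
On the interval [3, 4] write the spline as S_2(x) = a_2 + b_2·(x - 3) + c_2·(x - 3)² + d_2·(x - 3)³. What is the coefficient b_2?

Let σ_i = S''(x_i). Step sizes h_i = 1, 2, 1, 1; slopes of the chords Δ_i = (y_(i+1) - y_i)/h_i = 9, -3/2, -5, -5.
  1·σ_0 + 6·σ_1 + 2·σ_2 = 6(Δ_1 - Δ_0) = -63
  2·σ_1 + 6·σ_2 + 1·σ_3 = 6(Δ_2 - Δ_1) = -21
  1·σ_2 + 4·σ_3 + 1·σ_4 = 6(Δ_3 - Δ_2) = 0
Natural end conditions: σ_0 = σ_4 = 0.
Forward elimination and back-substitution give σ_0 = 0, σ_1 = -21/2, σ_2 = 0, σ_3 = 0, σ_4 = 0.
On [3, 4], with S_2(x) = a_2 + b_2·(x - 3) + c_2·(x - 3)² + d_2·(x - 3)³: c_2 = σ_2/2 = 0, d_2 = (σ_3 - σ_2)/(6h_2) = 0, b_2 = Δ_2 - h_2(2σ_2 + σ_3)/6 = -5.

-5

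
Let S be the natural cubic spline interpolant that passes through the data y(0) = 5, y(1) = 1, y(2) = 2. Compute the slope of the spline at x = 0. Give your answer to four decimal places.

With σ_i denoting the second derivative at x_i, h_i = 1, 1, and Δ_i = (y_(i+1) − y_i)/h_i = -4, 1:
  1·σ_0 + 4·σ_1 + 1·σ_2 = 6(Δ_1 - Δ_0) = 30
Natural end conditions: σ_0 = σ_2 = 0.
Solving the tridiagonal system: σ_0 = 0, σ_1 = 15/2, σ_2 = 0.
On [0, 1], S'(x) = b_0 + 2c_0·x + 3d_0·x² with b_0 = Δ_0 - h_0(2σ_0 + σ_1)/6 = -21/4, c_0 = σ_0/2 = 0, d_0 = (σ_1 - σ_0)/(6h_0) = 5/4. So S'(0) = -21/4.

-5.2500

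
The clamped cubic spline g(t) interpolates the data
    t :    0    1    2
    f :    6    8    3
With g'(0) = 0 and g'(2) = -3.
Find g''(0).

15

With M_i denoting the second derivative at x_i, h_i = 1, 1, and Δ_i = (y_(i+1) − y_i)/h_i = 2, -5:
  1·M_0 + 4·M_1 + 1·M_2 = 6(Δ_1 - Δ_0) = -42
Clamped end conditions give two more equations: 2h_0·M_0 + h_0·M_1 = 6(Δ_0 - g'(0)) = 12 and h_1·M_1 + 2h_1·M_2 = 6(g'(2) - Δ_1) = 12.
Hence M_0 = 15, M_1 = -18, M_2 = 15.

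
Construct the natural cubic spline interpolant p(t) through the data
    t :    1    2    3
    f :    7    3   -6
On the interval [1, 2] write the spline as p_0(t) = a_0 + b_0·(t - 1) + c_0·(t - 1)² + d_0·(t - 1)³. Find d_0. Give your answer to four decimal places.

Put m_i = p'' at the i-th knot. Here h = (1, 1) and Δ = (-4, -9), so the interior equations h_(i-1)·m_(i-1) + 2(h_(i-1)+h_i)·m_i + h_i·m_(i+1) = 6(Δ_i − Δ_(i-1)) read
  1·m_0 + 4·m_1 + 1·m_2 = 6(Δ_1 - Δ_0) = -30
Natural end conditions: m_0 = m_2 = 0.
Solving the tridiagonal system: m_0 = 0, m_1 = -15/2, m_2 = 0.
On [1, 2], with p_0(t) = a_0 + b_0·(t - 1) + c_0·(t - 1)² + d_0·(t - 1)³: c_0 = m_0/2 = 0, d_0 = (m_1 - m_0)/(6h_0) = -5/4, b_0 = Δ_0 - h_0(2m_0 + m_1)/6 = -11/4.

-1.2500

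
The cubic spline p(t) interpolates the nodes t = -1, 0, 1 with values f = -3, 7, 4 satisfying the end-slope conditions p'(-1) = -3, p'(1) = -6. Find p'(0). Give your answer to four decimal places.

7.5000

Write σ_i for p''(x_i). With h_i = 1, 1 and divided differences Δ_i = 10, -3, the continuity of p' gives the tridiagonal system
  1·σ_0 + 4·σ_1 + 1·σ_2 = 6(Δ_1 - Δ_0) = -78
Clamped end conditions give two more equations: 2h_0·σ_0 + h_0·σ_1 = 6(Δ_0 - p'(-1)) = 78 and h_1·σ_1 + 2h_1·σ_2 = 6(p'(1) - Δ_1) = -18.
Hence σ_0 = 57, σ_1 = -36, σ_2 = 9.
On [0, 1], p'(t) = b_1 + 2c_1·t + 3d_1·t² with b_1 = Δ_1 - h_1(2σ_1 + σ_2)/6 = 15/2, c_1 = σ_1/2 = -18, d_1 = (σ_2 - σ_1)/(6h_1) = 15/2. So p'(0) = 15/2.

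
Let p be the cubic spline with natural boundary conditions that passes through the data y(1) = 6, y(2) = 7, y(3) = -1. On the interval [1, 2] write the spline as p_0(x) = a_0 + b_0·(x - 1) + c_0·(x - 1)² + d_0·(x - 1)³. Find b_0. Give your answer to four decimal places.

With m_i denoting the second derivative at x_i, h_i = 1, 1, and Δ_i = (y_(i+1) − y_i)/h_i = 1, -8:
  1·m_0 + 4·m_1 + 1·m_2 = 6(Δ_1 - Δ_0) = -54
Natural end conditions: m_0 = m_2 = 0.
Solving: m_0 = 0, m_1 = -27/2, m_2 = 0.
On [1, 2], with p_0(x) = a_0 + b_0·(x - 1) + c_0·(x - 1)² + d_0·(x - 1)³: c_0 = m_0/2 = 0, d_0 = (m_1 - m_0)/(6h_0) = -9/4, b_0 = Δ_0 - h_0(2m_0 + m_1)/6 = 13/4.

3.2500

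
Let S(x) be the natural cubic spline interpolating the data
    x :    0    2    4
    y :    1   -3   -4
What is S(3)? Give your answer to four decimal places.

With M_i denoting the second derivative at x_i, h_i = 2, 2, and Δ_i = (y_(i+1) − y_i)/h_i = -2, -1/2:
  2·M_0 + 8·M_1 + 2·M_2 = 6(Δ_1 - Δ_0) = 9
Natural end conditions: M_0 = M_2 = 0.
Solving: M_0 = 0, M_1 = 9/8, M_2 = 0.
On [2, 4], S(x) = -3 - 5/4·(x - 2) + 9/16·(x - 2)² - 3/32·(x - 2)³.
With (x - 2) = 1: S(3) = -121/32.

-3.7813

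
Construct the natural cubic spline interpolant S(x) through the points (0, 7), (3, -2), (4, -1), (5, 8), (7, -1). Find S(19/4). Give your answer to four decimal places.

Write M_i for S''(x_i). With h_i = 3, 1, 1, 2 and divided differences Δ_i = -3, 1, 9, -9/2, the continuity of S' gives the tridiagonal system
  3·M_0 + 8·M_1 + 1·M_2 = 6(Δ_1 - Δ_0) = 24
  1·M_1 + 4·M_2 + 1·M_3 = 6(Δ_2 - Δ_1) = 48
  1·M_2 + 6·M_3 + 2·M_4 = 6(Δ_3 - Δ_2) = -81
Natural end conditions: M_0 = M_4 = 0.
Solving the tridiagonal system: M_0 = 0, M_1 = 183/178, M_2 = 1404/89, M_3 = -2871/178, M_4 = 0.
On [4, 5], S(x) = -1 + 2289/356·(x - 4) + 702/89·(x - 4)² - 1893/356·(x - 4)³.
With (x - 4) = 3/4: S(19/4) = 137065/22784.

6.0158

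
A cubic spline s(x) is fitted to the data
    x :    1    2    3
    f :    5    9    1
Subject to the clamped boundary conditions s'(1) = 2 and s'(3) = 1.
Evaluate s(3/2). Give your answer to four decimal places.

7.7188

Write m_i for s''(x_i). With h_i = 1, 1 and divided differences Δ_i = 4, -8, the continuity of s' gives the tridiagonal system
  1·m_0 + 4·m_1 + 1·m_2 = 6(Δ_1 - Δ_0) = -72
Clamped end conditions give two more equations: 2h_0·m_0 + h_0·m_1 = 6(Δ_0 - s'(1)) = 12 and h_1·m_1 + 2h_1·m_2 = 6(s'(3) - Δ_1) = 54.
Solving: m_0 = 47/2, m_1 = -35, m_2 = 89/2.
On [1, 2], s(x) = 5 + 2·(x - 1) + 47/4·(x - 1)² - 39/4·(x - 1)³.
With (x - 1) = 1/2: s(3/2) = 247/32.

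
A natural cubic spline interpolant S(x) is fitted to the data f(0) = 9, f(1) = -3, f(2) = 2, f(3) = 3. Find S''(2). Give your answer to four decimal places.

With σ_i denoting the second derivative at x_i, h_i = 1, 1, 1, and Δ_i = (y_(i+1) − y_i)/h_i = -12, 5, 1:
  1·σ_0 + 4·σ_1 + 1·σ_2 = 6(Δ_1 - Δ_0) = 102
  1·σ_1 + 4·σ_2 + 1·σ_3 = 6(Δ_2 - Δ_1) = -24
Natural end conditions: σ_0 = σ_3 = 0.
Hence σ_0 = 0, σ_1 = 144/5, σ_2 = -66/5, σ_3 = 0.

-13.2000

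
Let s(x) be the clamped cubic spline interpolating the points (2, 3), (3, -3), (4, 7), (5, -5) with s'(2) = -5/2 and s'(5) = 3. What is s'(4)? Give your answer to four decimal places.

With m_i denoting the second derivative at x_i, h_i = 1, 1, 1, and Δ_i = (y_(i+1) − y_i)/h_i = -6, 10, -12:
  1·m_0 + 4·m_1 + 1·m_2 = 6(Δ_1 - Δ_0) = 96
  1·m_1 + 4·m_2 + 1·m_3 = 6(Δ_2 - Δ_1) = -132
Clamped end conditions give two more equations: 2h_0·m_0 + h_0·m_1 = 6(Δ_0 - s'(2)) = -21 and h_2·m_2 + 2h_2·m_3 = 6(s'(5) - Δ_2) = 90.
Solving the tridiagonal system: m_0 = -524/15, m_1 = 733/15, m_2 = -968/15, m_3 = 1159/15.
On [4, 5], s'(x) = b_2 + 2c_2·(x - 4) + 3d_2·(x - 4)² with b_2 = Δ_2 - h_2(2m_2 + m_3)/6 = -101/30, c_2 = m_2/2 = -484/15, d_2 = (m_3 - m_2)/(6h_2) = 709/30. So s'(4) = -101/30.

-3.3667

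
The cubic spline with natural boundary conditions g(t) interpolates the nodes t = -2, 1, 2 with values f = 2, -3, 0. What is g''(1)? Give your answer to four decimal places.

Let M_i = g''(x_i). Step sizes h_i = 3, 1; slopes of the chords Δ_i = (y_(i+1) - y_i)/h_i = -5/3, 3.
  3·M_0 + 8·M_1 + 1·M_2 = 6(Δ_1 - Δ_0) = 28
Natural end conditions: M_0 = M_2 = 0.
Solving the tridiagonal system: M_0 = 0, M_1 = 7/2, M_2 = 0.

3.5000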